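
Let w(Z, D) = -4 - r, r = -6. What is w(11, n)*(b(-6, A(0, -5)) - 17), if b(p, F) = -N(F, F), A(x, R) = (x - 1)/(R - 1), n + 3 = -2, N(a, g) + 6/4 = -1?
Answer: -29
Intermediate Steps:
N(a, g) = -5/2 (N(a, g) = -3/2 - 1 = -5/2)
n = -5 (n = -3 - 2 = -5)
A(x, R) = (-1 + x)/(-1 + R)
w(Z, D) = 2 (w(Z, D) = -4 - 1*(-6) = -4 + 6 = 2)
b(p, F) = 5/2 (b(p, F) = -1*(-5/2) = 5/2)
w(11, n)*(b(-6, A(0, -5)) - 17) = 2*(5/2 - 17) = 2*(-29/2) = -29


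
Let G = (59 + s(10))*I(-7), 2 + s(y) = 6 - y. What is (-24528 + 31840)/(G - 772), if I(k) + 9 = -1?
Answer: -3656/651 ≈ -5.6160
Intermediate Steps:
I(k) = -10 (I(k) = -9 - 1 = -10)
s(y) = 4 - y (s(y) = -2 + (6 - y) = 4 - y)
G = -530 (G = (59 + (4 - 1*10))*(-10) = (59 + (4 - 10))*(-10) = (59 - 6)*(-10) = 53*(-10) = -530)
(-24528 + 31840)/(G - 772) = (-24528 + 31840)/(-530 - 772) = 7312/(-1302) = 7312*(-1/1302) = -3656/651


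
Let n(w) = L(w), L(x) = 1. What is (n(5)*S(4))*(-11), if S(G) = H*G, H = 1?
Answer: -44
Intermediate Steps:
S(G) = G (S(G) = 1*G = G)
n(w) = 1
(n(5)*S(4))*(-11) = (1*4)*(-11) = 4*(-11) = -44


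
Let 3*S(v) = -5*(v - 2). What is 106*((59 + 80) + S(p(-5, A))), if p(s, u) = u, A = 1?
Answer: 44732/3 ≈ 14911.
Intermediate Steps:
S(v) = 10/3 - 5*v/3 (S(v) = (-5*(v - 2))/3 = (-5*(-2 + v))/3 = (10 - 5*v)/3 = 10/3 - 5*v/3)
106*((59 + 80) + S(p(-5, A))) = 106*((59 + 80) + (10/3 - 5/3*1)) = 106*(139 + (10/3 - 5/3)) = 106*(139 + 5/3) = 106*(422/3) = 44732/3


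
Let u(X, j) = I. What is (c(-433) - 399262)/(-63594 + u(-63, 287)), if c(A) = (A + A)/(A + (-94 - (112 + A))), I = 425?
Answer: 41123553/6506407 ≈ 6.3205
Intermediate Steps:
c(A) = -A/103 (c(A) = (2*A)/(A + (-94 + (-112 - A))) = (2*A)/(A + (-206 - A)) = (2*A)/(-206) = (2*A)*(-1/206) = -A/103)
u(X, j) = 425
(c(-433) - 399262)/(-63594 + u(-63, 287)) = (-1/103*(-433) - 399262)/(-63594 + 425) = (433/103 - 399262)/(-63169) = -41123553/103*(-1/63169) = 41123553/6506407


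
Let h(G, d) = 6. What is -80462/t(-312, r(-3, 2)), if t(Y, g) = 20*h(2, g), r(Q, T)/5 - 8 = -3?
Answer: -40231/60 ≈ -670.52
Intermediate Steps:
r(Q, T) = 25 (r(Q, T) = 40 + 5*(-3) = 40 - 15 = 25)
t(Y, g) = 120 (t(Y, g) = 20*6 = 120)
-80462/t(-312, r(-3, 2)) = -80462/120 = -80462*1/120 = -40231/60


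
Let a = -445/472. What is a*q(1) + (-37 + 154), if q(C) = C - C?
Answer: 117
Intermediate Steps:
q(C) = 0
a = -445/472 (a = -445*1/472 = -445/472 ≈ -0.94280)
a*q(1) + (-37 + 154) = -445/472*0 + (-37 + 154) = 0 + 117 = 117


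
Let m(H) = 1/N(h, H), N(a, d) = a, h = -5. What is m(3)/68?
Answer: -1/340 ≈ -0.0029412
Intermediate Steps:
m(H) = -⅕ (m(H) = 1/(-5) = -⅕)
m(3)/68 = -⅕/68 = -⅕*1/68 = -1/340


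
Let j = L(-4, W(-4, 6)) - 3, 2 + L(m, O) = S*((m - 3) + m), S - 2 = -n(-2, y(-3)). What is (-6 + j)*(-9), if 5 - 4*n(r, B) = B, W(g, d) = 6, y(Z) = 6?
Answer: 1287/4 ≈ 321.75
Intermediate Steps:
n(r, B) = 5/4 - B/4
S = 9/4 (S = 2 - (5/4 - ¼*6) = 2 - (5/4 - 3/2) = 2 - 1*(-¼) = 2 + ¼ = 9/4 ≈ 2.2500)
L(m, O) = -35/4 + 9*m/2 (L(m, O) = -2 + 9*((m - 3) + m)/4 = -2 + 9*((-3 + m) + m)/4 = -2 + 9*(-3 + 2*m)/4 = -2 + (-27/4 + 9*m/2) = -35/4 + 9*m/2)
j = -119/4 (j = (-35/4 + (9/2)*(-4)) - 3 = (-35/4 - 18) - 3 = -107/4 - 3 = -119/4 ≈ -29.750)
(-6 + j)*(-9) = (-6 - 119/4)*(-9) = -143/4*(-9) = 1287/4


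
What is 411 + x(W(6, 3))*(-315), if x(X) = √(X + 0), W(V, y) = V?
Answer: 411 - 315*√6 ≈ -360.59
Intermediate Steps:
x(X) = √X
411 + x(W(6, 3))*(-315) = 411 + √6*(-315) = 411 - 315*√6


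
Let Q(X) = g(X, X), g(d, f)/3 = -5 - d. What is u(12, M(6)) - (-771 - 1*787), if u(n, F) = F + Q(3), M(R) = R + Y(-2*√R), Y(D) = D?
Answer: 1540 - 2*√6 ≈ 1535.1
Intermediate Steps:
g(d, f) = -15 - 3*d (g(d, f) = 3*(-5 - d) = -15 - 3*d)
Q(X) = -15 - 3*X
M(R) = R - 2*√R
u(n, F) = -24 + F (u(n, F) = F + (-15 - 3*3) = F + (-15 - 9) = F - 24 = -24 + F)
u(12, M(6)) - (-771 - 1*787) = (-24 + (6 - 2*√6)) - (-771 - 1*787) = (-18 - 2*√6) - (-771 - 787) = (-18 - 2*√6) - 1*(-1558) = (-18 - 2*√6) + 1558 = 1540 - 2*√6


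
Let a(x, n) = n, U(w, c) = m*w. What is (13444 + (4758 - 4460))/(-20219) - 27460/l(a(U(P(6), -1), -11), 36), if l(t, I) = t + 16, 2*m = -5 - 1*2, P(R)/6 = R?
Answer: -111056490/20219 ≈ -5492.7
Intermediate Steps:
P(R) = 6*R
m = -7/2 (m = (-5 - 1*2)/2 = (-5 - 2)/2 = (½)*(-7) = -7/2 ≈ -3.5000)
U(w, c) = -7*w/2
l(t, I) = 16 + t
(13444 + (4758 - 4460))/(-20219) - 27460/l(a(U(P(6), -1), -11), 36) = (13444 + (4758 - 4460))/(-20219) - 27460/(16 - 11) = (13444 + 298)*(-1/20219) - 27460/5 = 13742*(-1/20219) - 27460*⅕ = -13742/20219 - 5492 = -111056490/20219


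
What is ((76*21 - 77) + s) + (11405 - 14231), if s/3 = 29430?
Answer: 86983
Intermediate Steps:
s = 88290 (s = 3*29430 = 88290)
((76*21 - 77) + s) + (11405 - 14231) = ((76*21 - 77) + 88290) + (11405 - 14231) = ((1596 - 77) + 88290) - 2826 = (1519 + 88290) - 2826 = 89809 - 2826 = 86983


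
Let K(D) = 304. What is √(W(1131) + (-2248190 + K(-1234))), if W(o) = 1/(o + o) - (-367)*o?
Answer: I*√9377831170734/2262 ≈ 1353.8*I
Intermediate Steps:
W(o) = 1/(2*o) + 367*o
√(W(1131) + (-2248190 + K(-1234))) = √(((½)/1131 + 367*1131) + (-2248190 + 304)) = √(((½)*(1/1131) + 415077) - 2247886) = √((1/2262 + 415077) - 2247886) = √(938904175/2262 - 2247886) = √(-4145813957/2262) = I*√9377831170734/2262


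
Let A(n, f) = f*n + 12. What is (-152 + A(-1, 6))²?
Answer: 21316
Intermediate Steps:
A(n, f) = 12 + f*n
(-152 + A(-1, 6))² = (-152 + (12 + 6*(-1)))² = (-152 + (12 - 6))² = (-152 + 6)² = (-146)² = 21316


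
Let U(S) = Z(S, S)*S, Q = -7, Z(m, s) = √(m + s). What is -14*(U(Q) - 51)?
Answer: 714 + 98*I*√14 ≈ 714.0 + 366.68*I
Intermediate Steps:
U(S) = √2*S^(3/2) (U(S) = √(S + S)*S = √(2*S)*S = (√2*√S)*S = √2*S^(3/2))
-14*(U(Q) - 51) = -14*(√2*(-7)^(3/2) - 51) = -14*(√2*(-7*I*√7) - 51) = -14*(-7*I*√14 - 51) = -14*(-51 - 7*I*√14) = 714 + 98*I*√14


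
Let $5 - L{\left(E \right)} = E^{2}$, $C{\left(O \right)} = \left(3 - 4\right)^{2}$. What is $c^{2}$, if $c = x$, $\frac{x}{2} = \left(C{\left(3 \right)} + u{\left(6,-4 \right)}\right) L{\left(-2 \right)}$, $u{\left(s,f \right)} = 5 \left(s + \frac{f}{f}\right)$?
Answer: $5184$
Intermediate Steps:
$C{\left(O \right)} = 1$ ($C{\left(O \right)} = \left(-1\right)^{2} = 1$)
$u{\left(s,f \right)} = 5 + 5 s$ ($u{\left(s,f \right)} = 5 \left(s + 1\right) = 5 \left(1 + s\right) = 5 + 5 s$)
$L{\left(E \right)} = 5 - E^{2}$
$x = 72$ ($x = 2 \left(1 + \left(5 + 5 \cdot 6\right)\right) \left(5 - \left(-2\right)^{2}\right) = 2 \left(1 + \left(5 + 30\right)\right) \left(5 - 4\right) = 2 \left(1 + 35\right) \left(5 - 4\right) = 2 \cdot 36 \cdot 1 = 2 \cdot 36 = 72$)
$c = 72$
$c^{2} = 72^{2} = 5184$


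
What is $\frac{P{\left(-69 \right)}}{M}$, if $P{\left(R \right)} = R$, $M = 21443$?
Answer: $- \frac{69}{21443} \approx -0.0032178$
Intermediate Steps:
$\frac{P{\left(-69 \right)}}{M} = - \frac{69}{21443}$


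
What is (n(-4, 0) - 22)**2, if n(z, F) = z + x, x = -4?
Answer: 900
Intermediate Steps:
n(z, F) = -4 + z (n(z, F) = z - 4 = -4 + z)
(n(-4, 0) - 22)**2 = ((-4 - 4) - 22)**2 = (-8 - 22)**2 = (-30)**2 = 900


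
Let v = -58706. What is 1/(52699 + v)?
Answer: -1/6007 ≈ -0.00016647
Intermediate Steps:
1/(52699 + v) = 1/(52699 - 58706) = 1/(-6007) = -1/6007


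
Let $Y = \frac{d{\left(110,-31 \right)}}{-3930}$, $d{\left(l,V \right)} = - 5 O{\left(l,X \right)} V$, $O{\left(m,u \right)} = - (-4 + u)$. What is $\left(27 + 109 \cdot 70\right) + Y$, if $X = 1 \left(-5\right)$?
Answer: $\frac{2006041}{262} \approx 7656.6$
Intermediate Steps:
$X = -5$
$O{\left(m,u \right)} = 4 - u$
$d{\left(l,V \right)} = - 45 V$ ($d{\left(l,V \right)} = - 5 \left(4 - -5\right) V = - 5 \left(4 + 5\right) V = \left(-5\right) 9 V = - 45 V$)
$Y = - \frac{93}{262}$ ($Y = \frac{\left(-45\right) \left(-31\right)}{-3930} = 1395 \left(- \frac{1}{3930}\right) = - \frac{93}{262} \approx -0.35496$)
$\left(27 + 109 \cdot 70\right) + Y = \left(27 + 109 \cdot 70\right) - \frac{93}{262} = \left(27 + 7630\right) - \frac{93}{262} = 7657 - \frac{93}{262} = \frac{2006041}{262}$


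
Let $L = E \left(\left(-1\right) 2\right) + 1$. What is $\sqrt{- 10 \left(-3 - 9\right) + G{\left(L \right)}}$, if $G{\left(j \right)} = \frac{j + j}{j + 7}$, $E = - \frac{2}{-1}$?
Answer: $\frac{\sqrt{474}}{2} \approx 10.886$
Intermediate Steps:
$E = 2$ ($E = \left(-2\right) \left(-1\right) = 2$)
$L = -3$ ($L = 2 \left(\left(-1\right) 2\right) + 1 = 2 \left(-2\right) + 1 = -4 + 1 = -3$)
$G{\left(j \right)} = \frac{2 j}{7 + j}$
$\sqrt{- 10 \left(-3 - 9\right) + G{\left(L \right)}} = \sqrt{- 10 \left(-3 - 9\right) + 2 \left(-3\right) \frac{1}{7 - 3}} = \sqrt{\left(-10\right) \left(-12\right) + 2 \left(-3\right) \frac{1}{4}} = \sqrt{120 + 2 \left(-3\right) \frac{1}{4}} = \sqrt{120 - \frac{3}{2}} = \sqrt{\frac{237}{2}} = \frac{\sqrt{474}}{2}$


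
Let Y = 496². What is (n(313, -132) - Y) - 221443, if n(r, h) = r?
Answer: -467146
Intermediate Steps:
Y = 246016
(n(313, -132) - Y) - 221443 = (313 - 1*246016) - 221443 = (313 - 246016) - 221443 = -245703 - 221443 = -467146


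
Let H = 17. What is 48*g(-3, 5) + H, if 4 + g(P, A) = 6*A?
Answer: 1265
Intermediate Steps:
g(P, A) = -4 + 6*A
48*g(-3, 5) + H = 48*(-4 + 6*5) + 17 = 48*(-4 + 30) + 17 = 48*26 + 17 = 1248 + 17 = 1265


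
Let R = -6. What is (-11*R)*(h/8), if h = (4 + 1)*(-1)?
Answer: -165/4 ≈ -41.250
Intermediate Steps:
h = -5 (h = 5*(-1) = -5)
(-11*R)*(h/8) = (-11*(-6))*(-5/8) = 66*(-5*⅛) = 66*(-5/8) = -165/4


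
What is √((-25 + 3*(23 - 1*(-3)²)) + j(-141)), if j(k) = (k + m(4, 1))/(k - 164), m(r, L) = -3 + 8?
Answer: √1622905/305 ≈ 4.1768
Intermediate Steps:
m(r, L) = 5
j(k) = (5 + k)/(-164 + k) (j(k) = (k + 5)/(k - 164) = (5 + k)/(-164 + k))
√((-25 + 3*(23 - 1*(-3)²)) + j(-141)) = √((-25 + 3*(23 - 1*(-3)²)) + (5 - 141)/(-164 - 141)) = √((-25 + 3*(23 - 1*9)) - 136/(-305)) = √((-25 + 3*(23 - 9)) - 1/305*(-136)) = √((-25 + 3*14) + 136/305) = √((-25 + 42) + 136/305) = √(17 + 136/305) = √(5321/305) = √1622905/305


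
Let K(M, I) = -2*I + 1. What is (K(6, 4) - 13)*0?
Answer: 0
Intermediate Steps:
K(M, I) = 1 - 2*I
(K(6, 4) - 13)*0 = ((1 - 2*4) - 13)*0 = ((1 - 8) - 13)*0 = (-7 - 13)*0 = -20*0 = 0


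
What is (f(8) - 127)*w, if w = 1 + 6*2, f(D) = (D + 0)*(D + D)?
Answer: 13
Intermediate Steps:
f(D) = 2*D² (f(D) = D*(2*D) = 2*D²)
w = 13 (w = 1 + 12 = 13)
(f(8) - 127)*w = (2*8² - 127)*13 = (2*64 - 127)*13 = (128 - 127)*13 = 1*13 = 13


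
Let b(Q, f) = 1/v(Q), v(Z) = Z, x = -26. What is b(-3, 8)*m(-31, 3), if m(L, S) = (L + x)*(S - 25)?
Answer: -418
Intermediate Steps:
m(L, S) = (-26 + L)*(-25 + S) (m(L, S) = (L - 26)*(S - 25) = (-26 + L)*(-25 + S))
b(Q, f) = 1/Q
b(-3, 8)*m(-31, 3) = (650 - 26*3 - 25*(-31) - 31*3)/(-3) = -(650 - 78 + 775 - 93)/3 = -1/3*1254 = -418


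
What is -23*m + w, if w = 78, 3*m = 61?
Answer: -1169/3 ≈ -389.67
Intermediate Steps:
m = 61/3 (m = (⅓)*61 = 61/3 ≈ 20.333)
-23*m + w = -23*61/3 + 78 = -1403/3 + 78 = -1169/3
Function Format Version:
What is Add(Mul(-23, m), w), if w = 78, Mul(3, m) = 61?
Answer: Rational(-1169, 3) ≈ -389.67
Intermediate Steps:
m = Rational(61, 3) (m = Mul(Rational(1, 3), 61) = Rational(61, 3) ≈ 20.333)
Add(Mul(-23, m), w) = Add(Mul(-23, Rational(61, 3)), 78) = Add(Rational(-1403, 3), 78) = Rational(-1169, 3)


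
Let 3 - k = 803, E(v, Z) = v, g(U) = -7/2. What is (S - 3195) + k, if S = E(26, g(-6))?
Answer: -3969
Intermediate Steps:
g(U) = -7/2 (g(U) = -7*½ = -7/2)
S = 26
k = -800 (k = 3 - 1*803 = 3 - 803 = -800)
(S - 3195) + k = (26 - 3195) - 800 = -3169 - 800 = -3969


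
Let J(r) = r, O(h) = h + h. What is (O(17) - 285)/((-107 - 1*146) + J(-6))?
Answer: 251/259 ≈ 0.96911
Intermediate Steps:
O(h) = 2*h
(O(17) - 285)/((-107 - 1*146) + J(-6)) = (2*17 - 285)/((-107 - 1*146) - 6) = (34 - 285)/((-107 - 146) - 6) = -251/(-253 - 6) = -251/(-259) = -251*(-1/259) = 251/259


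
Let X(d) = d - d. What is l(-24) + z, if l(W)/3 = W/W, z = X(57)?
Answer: 3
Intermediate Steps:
X(d) = 0
z = 0
l(W) = 3 (l(W) = 3*(W/W) = 3*1 = 3)
l(-24) + z = 3 + 0 = 3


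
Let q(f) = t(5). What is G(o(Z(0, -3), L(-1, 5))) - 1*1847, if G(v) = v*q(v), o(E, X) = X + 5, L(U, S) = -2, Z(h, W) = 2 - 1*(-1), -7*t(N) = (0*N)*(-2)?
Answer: -1847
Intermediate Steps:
t(N) = 0 (t(N) = -0*N*(-2)/7 = -0*(-2) = -⅐*0 = 0)
q(f) = 0
Z(h, W) = 3 (Z(h, W) = 2 + 1 = 3)
o(E, X) = 5 + X
G(v) = 0 (G(v) = v*0 = 0)
G(o(Z(0, -3), L(-1, 5))) - 1*1847 = 0 - 1*1847 = 0 - 1847 = -1847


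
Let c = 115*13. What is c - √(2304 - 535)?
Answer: 1495 - √1769 ≈ 1452.9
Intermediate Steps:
c = 1495
c - √(2304 - 535) = 1495 - √(2304 - 535) = 1495 - √1769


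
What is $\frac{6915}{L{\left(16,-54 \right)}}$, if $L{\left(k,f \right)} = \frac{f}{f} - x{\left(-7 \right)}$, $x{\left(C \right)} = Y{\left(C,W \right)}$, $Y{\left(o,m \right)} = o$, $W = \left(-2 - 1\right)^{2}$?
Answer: $\frac{6915}{8} \approx 864.38$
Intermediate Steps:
$W = 9$ ($W = \left(-3\right)^{2} = 9$)
$x{\left(C \right)} = C$
$L{\left(k,f \right)} = 8$ ($L{\left(k,f \right)} = \frac{f}{f} - -7 = 1 + 7 = 8$)
$\frac{6915}{L{\left(16,-54 \right)}} = \frac{6915}{8}$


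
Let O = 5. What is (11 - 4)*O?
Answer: 35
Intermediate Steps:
(11 - 4)*O = (11 - 4)*5 = 7*5 = 35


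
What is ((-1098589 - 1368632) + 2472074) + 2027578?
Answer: 2032431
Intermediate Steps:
((-1098589 - 1368632) + 2472074) + 2027578 = (-2467221 + 2472074) + 2027578 = 4853 + 2027578 = 2032431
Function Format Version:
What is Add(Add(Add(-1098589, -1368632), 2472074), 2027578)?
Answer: 2032431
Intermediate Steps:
Add(Add(Add(-1098589, -1368632), 2472074), 2027578) = Add(Add(-2467221, 2472074), 2027578) = Add(4853, 2027578) = 2032431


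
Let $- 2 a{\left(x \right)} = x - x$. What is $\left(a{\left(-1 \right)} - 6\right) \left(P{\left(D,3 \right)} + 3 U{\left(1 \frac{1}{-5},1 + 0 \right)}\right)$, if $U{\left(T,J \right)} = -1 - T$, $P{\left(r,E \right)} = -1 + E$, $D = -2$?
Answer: $\frac{12}{5} \approx 2.4$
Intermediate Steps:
$a{\left(x \right)} = 0$ ($a{\left(x \right)} = - \frac{x - x}{2} = \left(- \frac{1}{2}\right) 0 = 0$)
$\left(a{\left(-1 \right)} - 6\right) \left(P{\left(D,3 \right)} + 3 U{\left(1 \frac{1}{-5},1 + 0 \right)}\right) = \left(0 - 6\right) \left(\left(-1 + 3\right) + 3 \left(-1 - 1 \frac{1}{-5}\right)\right) = - 6 \left(2 + 3 \left(-1 - 1 \left(- \frac{1}{5}\right)\right)\right) = - 6 \left(2 + 3 \left(-1 - - \frac{1}{5}\right)\right) = - 6 \left(2 + 3 \left(-1 + \frac{1}{5}\right)\right) = - 6 \left(2 + 3 \left(- \frac{4}{5}\right)\right) = - 6 \left(2 - \frac{12}{5}\right) = \left(-6\right) \left(- \frac{2}{5}\right) = \frac{12}{5}$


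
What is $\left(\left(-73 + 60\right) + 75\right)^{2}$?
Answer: $3844$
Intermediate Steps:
$\left(\left(-73 + 60\right) + 75\right)^{2} = \left(-13 + 75\right)^{2} = 62^{2} = 3844$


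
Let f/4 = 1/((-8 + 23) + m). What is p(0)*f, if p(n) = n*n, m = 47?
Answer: 0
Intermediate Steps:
f = 2/31 (f = 4/((-8 + 23) + 47) = 4/(15 + 47) = 4/62 = 4*(1/62) = 2/31 ≈ 0.064516)
p(n) = n²
p(0)*f = 0²*(2/31) = 0*(2/31) = 0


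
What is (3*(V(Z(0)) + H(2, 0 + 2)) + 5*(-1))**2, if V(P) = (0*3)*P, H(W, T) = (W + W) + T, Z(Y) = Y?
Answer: 169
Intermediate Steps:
H(W, T) = T + 2*W (H(W, T) = 2*W + T = T + 2*W)
V(P) = 0 (V(P) = 0*P = 0)
(3*(V(Z(0)) + H(2, 0 + 2)) + 5*(-1))**2 = (3*(0 + ((0 + 2) + 2*2)) + 5*(-1))**2 = (3*(0 + (2 + 4)) - 5)**2 = (3*(0 + 6) - 5)**2 = (3*6 - 5)**2 = (18 - 5)**2 = 13**2 = 169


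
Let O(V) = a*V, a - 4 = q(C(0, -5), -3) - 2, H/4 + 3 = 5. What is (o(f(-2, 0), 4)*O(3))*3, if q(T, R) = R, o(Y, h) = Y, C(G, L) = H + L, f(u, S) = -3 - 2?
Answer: 45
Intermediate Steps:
H = 8 (H = -12 + 4*5 = -12 + 20 = 8)
f(u, S) = -5
C(G, L) = 8 + L
a = -1 (a = 4 + (-3 - 2) = 4 - 5 = -1)
O(V) = -V
(o(f(-2, 0), 4)*O(3))*3 = -(-5)*3*3 = -5*(-3)*3 = 15*3 = 45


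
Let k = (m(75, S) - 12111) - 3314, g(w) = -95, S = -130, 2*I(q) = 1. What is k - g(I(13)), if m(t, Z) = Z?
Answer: -15460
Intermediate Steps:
I(q) = ½ (I(q) = (½)*1 = ½)
k = -15555 (k = (-130 - 12111) - 3314 = -12241 - 3314 = -15555)
k - g(I(13)) = -15555 - 1*(-95) = -15555 + 95 = -15460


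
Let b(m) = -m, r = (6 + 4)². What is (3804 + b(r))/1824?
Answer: 463/228 ≈ 2.0307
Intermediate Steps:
r = 100 (r = 10² = 100)
(3804 + b(r))/1824 = (3804 - 1*100)/1824 = (3804 - 100)*(1/1824) = 3704*(1/1824) = 463/228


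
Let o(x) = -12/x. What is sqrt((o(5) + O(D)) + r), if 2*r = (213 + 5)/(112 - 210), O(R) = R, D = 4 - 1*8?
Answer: 3*I*sqrt(4090)/70 ≈ 2.7408*I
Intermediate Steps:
D = -4 (D = 4 - 8 = -4)
r = -109/98 (r = ((213 + 5)/(112 - 210))/2 = (218/(-98))/2 = (218*(-1/98))/2 = (1/2)*(-109/49) = -109/98 ≈ -1.1122)
sqrt((o(5) + O(D)) + r) = sqrt((-12/5 - 4) - 109/98) = sqrt(-32/5 - 109/98) = sqrt(-3681/490) = 3*I*sqrt(4090)/70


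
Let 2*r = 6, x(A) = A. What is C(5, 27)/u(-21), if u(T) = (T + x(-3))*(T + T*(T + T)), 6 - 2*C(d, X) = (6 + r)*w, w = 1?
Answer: 1/13776 ≈ 7.2590e-5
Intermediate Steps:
r = 3 (r = (½)*6 = 3)
C(d, X) = -3/2 (C(d, X) = 3 - (6 + 3)/2 = 3 - 9/2 = -3/2)
u(T) = (-3 + T)*(T + 2*T²) (u(T) = (T - 3)*(T + T*(T + T)) = (-3 + T)*(T + T*(2*T)) = (-3 + T)*(T + 2*T²))
C(5, 27)/u(-21) = -3*(-1/(21*(-3 - 5*(-21) + 2*(-21)²)))/2 = -3*(-1/(21*(-3 + 105 + 2*441)))/2 = -3*(-1/(21*(-3 + 105 + 882)))/2 = -3/(2*((-21*984))) = -3/2/(-20664) = -3/2*(-1/20664) = 1/13776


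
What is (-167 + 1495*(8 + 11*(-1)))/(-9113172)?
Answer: 1163/2278293 ≈ 0.00051047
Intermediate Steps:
(-167 + 1495*(8 + 11*(-1)))/(-9113172) = (-167 + 1495*(8 - 11))*(-1/9113172) = (-167 + 1495*(-3))*(-1/9113172) = (-167 - 4485)*(-1/9113172) = -4652*(-1/9113172) = 1163/2278293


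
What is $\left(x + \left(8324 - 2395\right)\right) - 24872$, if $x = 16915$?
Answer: $-2028$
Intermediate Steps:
$\left(x + \left(8324 - 2395\right)\right) - 24872 = \left(16915 + \left(8324 - 2395\right)\right) - 24872 = \left(16915 + 5929\right) - 24872 = 22844 - 24872 = -2028$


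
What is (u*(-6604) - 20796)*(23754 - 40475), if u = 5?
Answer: 899857336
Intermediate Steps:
(u*(-6604) - 20796)*(23754 - 40475) = (5*(-6604) - 20796)*(23754 - 40475) = (-33020 - 20796)*(-16721) = -53816*(-16721) = 899857336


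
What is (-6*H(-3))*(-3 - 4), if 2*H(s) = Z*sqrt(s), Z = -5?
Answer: -105*I*sqrt(3) ≈ -181.87*I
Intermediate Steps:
H(s) = -5*sqrt(s)/2 (H(s) = (-5*sqrt(s))/2 = -5*sqrt(s)/2)
(-6*H(-3))*(-3 - 4) = (-(-15)*sqrt(-3))*(-3 - 4) = -(-15)*I*sqrt(3)*(-7) = (15*I*sqrt(3))*(-7) = -105*I*sqrt(3)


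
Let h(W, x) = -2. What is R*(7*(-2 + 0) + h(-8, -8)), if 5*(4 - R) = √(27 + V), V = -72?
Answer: -64 + 48*I*√5/5 ≈ -64.0 + 21.466*I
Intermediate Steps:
R = 4 - 3*I*√5/5 (R = 4 - √(27 - 72)/5 = 4 - 3*I*√5/5 ≈ 4.0 - 1.3416*I)
R*(7*(-2 + 0) + h(-8, -8)) = (4 - 3*I*√5/5)*(7*(-2 + 0) - 2) = (4 - 3*I*√5/5)*(7*(-2) - 2) = (4 - 3*I*√5/5)*(-14 - 2) = (4 - 3*I*√5/5)*(-16) = -64 + 48*I*√5/5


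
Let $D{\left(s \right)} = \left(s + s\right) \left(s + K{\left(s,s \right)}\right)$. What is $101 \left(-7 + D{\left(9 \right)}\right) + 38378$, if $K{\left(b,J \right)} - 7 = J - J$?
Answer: $66759$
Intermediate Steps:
$K{\left(b,J \right)} = 7$ ($K{\left(b,J \right)} = 7 + \left(J - J\right) = 7 + 0 = 7$)
$D{\left(s \right)} = 2 s \left(7 + s\right)$ ($D{\left(s \right)} = \left(s + s\right) \left(s + 7\right) = 2 s \left(7 + s\right)$)
$101 \left(-7 + D{\left(9 \right)}\right) + 38378 = 101 \left(-7 + 2 \cdot 9 \left(7 + 9\right)\right) + 38378 = 101 \left(-7 + 2 \cdot 9 \cdot 16\right) + 38378 = 101 \left(-7 + 288\right) + 38378 = 101 \cdot 281 + 38378 = 28381 + 38378 = 66759$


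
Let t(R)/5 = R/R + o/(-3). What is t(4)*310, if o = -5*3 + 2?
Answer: 24800/3 ≈ 8266.7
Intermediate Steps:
o = -13 (o = -15 + 2 = -13)
t(R) = 80/3 (t(R) = 5*(R/R - 13/(-3)) = 5*(1 - 13*(-⅓)) = 5*(1 + 13/3) = 5*(16/3) = 80/3)
t(4)*310 = (80/3)*310 = 24800/3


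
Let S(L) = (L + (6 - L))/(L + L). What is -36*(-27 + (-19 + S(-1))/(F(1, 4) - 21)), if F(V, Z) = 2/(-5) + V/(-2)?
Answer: 68316/73 ≈ 935.84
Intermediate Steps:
F(V, Z) = -⅖ - V/2 (F(V, Z) = 2*(-⅕) + V*(-½) = -⅖ - V/2)
S(L) = 3/L (S(L) = 6/((2*L)) = 6*(1/(2*L)) = 3/L)
-36*(-27 + (-19 + S(-1))/(F(1, 4) - 21)) = -36*(-27 + (-19 + 3/(-1))/((-⅖ - ½*1) - 21)) = -36*(-27 + (-19 + 3*(-1))/((-⅖ - ½) - 21)) = -36*(-27 + (-19 - 3)/(-9/10 - 21)) = -36*(-27 - 22/(-219/10)) = -36*(-27 - 22*(-10/219)) = -36*(-27 + 220/219) = -36*(-5693/219) = 68316/73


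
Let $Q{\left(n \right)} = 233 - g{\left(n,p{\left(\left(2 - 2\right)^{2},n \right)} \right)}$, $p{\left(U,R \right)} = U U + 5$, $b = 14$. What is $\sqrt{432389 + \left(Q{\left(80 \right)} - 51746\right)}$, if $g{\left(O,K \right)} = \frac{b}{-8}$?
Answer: $\frac{33 \sqrt{1399}}{2} \approx 617.15$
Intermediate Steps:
$p{\left(U,R \right)} = 5 + U^{2}$ ($p{\left(U,R \right)} = U^{2} + 5 = 5 + U^{2}$)
$g{\left(O,K \right)} = - \frac{7}{4}$ ($g{\left(O,K \right)} = \frac{14}{-8} = 14 \left(- \frac{1}{8}\right) = - \frac{7}{4}$)
$Q{\left(n \right)} = \frac{939}{4}$ ($Q{\left(n \right)} = 233 - - \frac{7}{4} = 233 + \frac{7}{4} = \frac{939}{4}$)
$\sqrt{432389 + \left(Q{\left(80 \right)} - 51746\right)} = \sqrt{432389 + \left(\frac{939}{4} - 51746\right)} = \sqrt{432389 - \frac{206045}{4}} = \sqrt{\frac{1523511}{4}} = \frac{33 \sqrt{1399}}{2}$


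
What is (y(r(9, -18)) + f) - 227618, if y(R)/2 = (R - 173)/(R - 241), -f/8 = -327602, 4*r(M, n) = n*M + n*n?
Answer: 959672928/401 ≈ 2.3932e+6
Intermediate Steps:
r(M, n) = n²/4 + M*n/4 (r(M, n) = (n*M + n*n)/4 = (M*n + n²)/4 = (n² + M*n)/4 = n²/4 + M*n/4)
f = 2620816 (f = -8*(-327602) = 2620816)
y(R) = 2*(-173 + R)/(-241 + R) (y(R) = 2*((R - 173)/(R - 241)) = 2*((-173 + R)/(-241 + R)) = 2*(-173 + R)/(-241 + R))
(y(r(9, -18)) + f) - 227618 = (2*(-173 + (¼)*(-18)*(9 - 18))/(-241 + (¼)*(-18)*(9 - 18)) + 2620816) - 227618 = (2*(-173 + (¼)*(-18)*(-9))/(-241 + (¼)*(-18)*(-9)) + 2620816) - 227618 = (2*(-173 + 81/2)/(-241 + 81/2) + 2620816) - 227618 = (2*(-265/2)/(-401/2) + 2620816) - 227618 = (2*(-2/401)*(-265/2) + 2620816) - 227618 = (530/401 + 2620816) - 227618 = 1050947746/401 - 227618 = 959672928/401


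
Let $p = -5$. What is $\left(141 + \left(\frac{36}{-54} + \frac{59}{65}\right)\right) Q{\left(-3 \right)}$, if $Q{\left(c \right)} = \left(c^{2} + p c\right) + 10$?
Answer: $\frac{936428}{195} \approx 4802.2$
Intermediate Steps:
$Q{\left(c \right)} = 10 + c^{2} - 5 c$ ($Q{\left(c \right)} = \left(c^{2} - 5 c\right) + 10 = 10 + c^{2} - 5 c$)
$\left(141 + \left(\frac{36}{-54} + \frac{59}{65}\right)\right) Q{\left(-3 \right)} = \left(141 + \left(\frac{36}{-54} + \frac{59}{65}\right)\right) \left(10 + \left(-3\right)^{2} - -15\right) = \left(141 + \left(36 \left(- \frac{1}{54}\right) + 59 \cdot \frac{1}{65}\right)\right) \left(10 + 9 + 15\right) = \left(141 + \left(- \frac{2}{3} + \frac{59}{65}\right)\right) 34 = \left(141 + \frac{47}{195}\right) 34 = \frac{27542}{195} \cdot 34 = \frac{936428}{195}$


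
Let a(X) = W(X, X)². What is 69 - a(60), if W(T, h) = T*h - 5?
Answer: -12923956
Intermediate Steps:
W(T, h) = -5 + T*h
a(X) = (-5 + X²)² (a(X) = (-5 + X*X)² = (-5 + X²)²)
69 - a(60) = 69 - (-5 + 60²)² = 69 - (-5 + 3600)² = 69 - 1*3595² = 69 - 1*12924025 = 69 - 12924025 = -12923956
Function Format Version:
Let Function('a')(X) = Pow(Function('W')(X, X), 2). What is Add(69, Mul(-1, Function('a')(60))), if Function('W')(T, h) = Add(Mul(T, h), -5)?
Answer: -12923956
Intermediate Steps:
Function('W')(T, h) = Add(-5, Mul(T, h))
Function('a')(X) = Pow(Add(-5, Pow(X, 2)), 2) (Function('a')(X) = Pow(Add(-5, Mul(X, X)), 2) = Pow(Add(-5, Pow(X, 2)), 2))
Add(69, Mul(-1, Function('a')(60))) = Add(69, Mul(-1, Pow(Add(-5, Pow(60, 2)), 2))) = Add(69, Mul(-1, Pow(Add(-5, 3600), 2))) = Add(69, Mul(-1, Pow(3595, 2))) = Add(69, Mul(-1, 12924025)) = Add(69, -12924025) = -12923956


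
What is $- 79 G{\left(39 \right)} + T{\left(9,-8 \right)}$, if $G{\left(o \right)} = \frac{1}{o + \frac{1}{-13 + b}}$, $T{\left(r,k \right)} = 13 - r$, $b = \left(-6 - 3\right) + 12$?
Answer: $\frac{766}{389} \approx 1.9692$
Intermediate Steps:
$b = 3$ ($b = -9 + 12 = 3$)
$G{\left(o \right)} = \frac{1}{- \frac{1}{10} + o}$ ($G{\left(o \right)} = \frac{1}{o + \frac{1}{-13 + 3}} = \frac{1}{o + \frac{1}{-10}} = \frac{1}{o - \frac{1}{10}} = \frac{1}{- \frac{1}{10} + o}$)
$- 79 G{\left(39 \right)} + T{\left(9,-8 \right)} = - 79 \frac{10}{-1 + 10 \cdot 39} + \left(13 - 9\right) = - 79 \frac{10}{-1 + 390} + \left(13 - 9\right) = - 79 \cdot \frac{10}{389} + 4 = - 79 \cdot 10 \cdot \frac{1}{389} + 4 = \left(-79\right) \frac{10}{389} + 4 = - \frac{790}{389} + 4 = \frac{766}{389}$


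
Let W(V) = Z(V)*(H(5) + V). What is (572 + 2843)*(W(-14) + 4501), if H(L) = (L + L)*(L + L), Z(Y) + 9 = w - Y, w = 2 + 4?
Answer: 18601505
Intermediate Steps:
w = 6
Z(Y) = -3 - Y (Z(Y) = -9 + (6 - Y) = -3 - Y)
H(L) = 4*L**2 (H(L) = (2*L)*(2*L) = 4*L**2)
W(V) = (-3 - V)*(100 + V) (W(V) = (-3 - V)*(4*5**2 + V) = (-3 - V)*(4*25 + V) = (-3 - V)*(100 + V))
(572 + 2843)*(W(-14) + 4501) = (572 + 2843)*(-(3 - 14)*(100 - 14) + 4501) = 3415*(-1*(-11)*86 + 4501) = 3415*(946 + 4501) = 3415*5447 = 18601505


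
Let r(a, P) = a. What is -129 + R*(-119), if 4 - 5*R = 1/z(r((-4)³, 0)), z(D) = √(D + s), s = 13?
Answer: -1121/5 - 7*I*√51/15 ≈ -224.2 - 3.3327*I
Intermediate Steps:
z(D) = √(13 + D) (z(D) = √(D + 13) = √(13 + D))
R = ⅘ + I*√51/255 (R = ⅘ - 1/(5*√(13 + (-4)³)) = ⅘ - 1/(5*√(13 - 64)) = ⅘ - (-I*√51/51)/5 = ⅘ - (-1)*I*√51/255 = ⅘ + I*√51/255 ≈ 0.8 + 0.028006*I)
-129 + R*(-119) = -129 + (⅘ + I*√51/255)*(-119) = -129 + (-476/5 - 7*I*√51/15) = -1121/5 - 7*I*√51/15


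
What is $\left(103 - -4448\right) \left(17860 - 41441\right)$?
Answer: $-107317131$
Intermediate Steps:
$\left(103 - -4448\right) \left(17860 - 41441\right) = \left(103 + 4448\right) \left(-23581\right) = 4551 \left(-23581\right) = -107317131$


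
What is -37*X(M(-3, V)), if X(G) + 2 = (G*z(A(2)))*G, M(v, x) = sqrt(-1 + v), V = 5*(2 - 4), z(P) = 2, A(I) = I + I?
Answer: 370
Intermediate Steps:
A(I) = 2*I
V = -10 (V = 5*(-2) = -10)
X(G) = -2 + 2*G**2 (X(G) = -2 + (G*2)*G = -2 + (2*G)*G = -2 + 2*G**2)
-37*X(M(-3, V)) = -37*(-2 + 2*(sqrt(-1 - 3))**2) = -37*(-2 + 2*(sqrt(-4))**2) = -37*(-2 + 2*(2*I)**2) = -37*(-2 + 2*(-4)) = -37*(-2 - 8) = -37*(-10) = 370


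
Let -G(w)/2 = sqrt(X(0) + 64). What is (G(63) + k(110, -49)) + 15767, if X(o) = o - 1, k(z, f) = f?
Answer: 15718 - 6*sqrt(7) ≈ 15702.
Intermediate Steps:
X(o) = -1 + o
G(w) = -6*sqrt(7) (G(w) = -2*sqrt((-1 + 0) + 64) = -2*sqrt(-1 + 64) = -6*sqrt(7))
(G(63) + k(110, -49)) + 15767 = (-6*sqrt(7) - 49) + 15767 = (-49 - 6*sqrt(7)) + 15767 = 15718 - 6*sqrt(7)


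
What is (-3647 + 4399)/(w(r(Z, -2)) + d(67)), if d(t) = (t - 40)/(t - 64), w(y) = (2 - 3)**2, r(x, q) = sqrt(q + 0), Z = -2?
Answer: 376/5 ≈ 75.200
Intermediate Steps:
r(x, q) = sqrt(q)
w(y) = 1 (w(y) = (-1)**2 = 1)
d(t) = (-40 + t)/(-64 + t)
(-3647 + 4399)/(w(r(Z, -2)) + d(67)) = (-3647 + 4399)/(1 + (-40 + 67)/(-64 + 67)) = 752/(1 + 27/3) = 752/(1 + (1/3)*27) = 752/(1 + 9) = 752/10 = 752*(1/10) = 376/5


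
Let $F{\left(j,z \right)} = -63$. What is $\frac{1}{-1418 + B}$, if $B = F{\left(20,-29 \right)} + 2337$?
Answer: $\frac{1}{856} \approx 0.0011682$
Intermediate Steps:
$B = 2274$ ($B = -63 + 2337 = 2274$)
$\frac{1}{-1418 + B} = \frac{1}{-1418 + 2274} = \frac{1}{856}$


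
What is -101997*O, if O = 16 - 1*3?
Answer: -1325961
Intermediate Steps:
O = 13 (O = 16 - 3 = 13)
-101997*O = -101997*13 = -1325961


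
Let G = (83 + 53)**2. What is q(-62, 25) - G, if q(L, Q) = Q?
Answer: -18471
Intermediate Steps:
G = 18496 (G = 136**2 = 18496)
q(-62, 25) - G = 25 - 1*18496 = 25 - 18496 = -18471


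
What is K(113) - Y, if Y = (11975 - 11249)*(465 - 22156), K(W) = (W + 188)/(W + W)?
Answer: 3558972817/226 ≈ 1.5748e+7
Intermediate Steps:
K(W) = (188 + W)/(2*W) (K(W) = (188 + W)/((2*W)) = (188 + W)*(1/(2*W)) = (188 + W)/(2*W))
Y = -15747666 (Y = 726*(-21691) = -15747666)
K(113) - Y = (½)*(188 + 113)/113 - 1*(-15747666) = (½)*(1/113)*301 + 15747666 = 301/226 + 15747666 = 3558972817/226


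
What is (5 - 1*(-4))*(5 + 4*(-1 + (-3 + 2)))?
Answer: -27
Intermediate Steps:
(5 - 1*(-4))*(5 + 4*(-1 + (-3 + 2))) = (5 + 4)*(5 + 4*(-1 - 1)) = 9*(5 + 4*(-2)) = 9*(5 - 8) = 9*(-3) = -27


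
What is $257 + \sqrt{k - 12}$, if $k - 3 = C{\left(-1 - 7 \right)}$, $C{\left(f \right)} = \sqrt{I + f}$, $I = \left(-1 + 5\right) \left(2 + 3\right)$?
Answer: $257 + \sqrt{-9 + 2 \sqrt{3}} \approx 257.0 + 2.3528 i$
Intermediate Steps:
$I = 20$ ($I = 4 \cdot 5 = 20$)
$C{\left(f \right)} = \sqrt{20 + f}$
$k = 3 + 2 \sqrt{3}$ ($k = 3 + \sqrt{20 - 8} = 3 + \sqrt{12} = 3 + 2 \sqrt{3} \approx 6.4641$)
$257 + \sqrt{k - 12} = 257 + \sqrt{\left(3 + 2 \sqrt{3}\right) - 12} = 257 + \sqrt{-9 + 2 \sqrt{3}}$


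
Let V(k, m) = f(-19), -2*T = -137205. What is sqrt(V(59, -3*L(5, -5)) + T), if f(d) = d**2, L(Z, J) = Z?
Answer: sqrt(275854)/2 ≈ 262.61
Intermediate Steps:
T = 137205/2 (T = -1/2*(-137205) = 137205/2 ≈ 68603.)
V(k, m) = 361 (V(k, m) = (-19)**2 = 361)
sqrt(V(59, -3*L(5, -5)) + T) = sqrt(361 + 137205/2) = sqrt(137927/2) = sqrt(275854)/2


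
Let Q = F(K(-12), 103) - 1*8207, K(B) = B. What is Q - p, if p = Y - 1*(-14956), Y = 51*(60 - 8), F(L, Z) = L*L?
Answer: -25671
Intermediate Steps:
F(L, Z) = L**2
Y = 2652 (Y = 51*52 = 2652)
p = 17608 (p = 2652 - 1*(-14956) = 2652 + 14956 = 17608)
Q = -8063 (Q = (-12)**2 - 1*8207 = 144 - 8207 = -8063)
Q - p = -8063 - 1*17608 = -8063 - 17608 = -25671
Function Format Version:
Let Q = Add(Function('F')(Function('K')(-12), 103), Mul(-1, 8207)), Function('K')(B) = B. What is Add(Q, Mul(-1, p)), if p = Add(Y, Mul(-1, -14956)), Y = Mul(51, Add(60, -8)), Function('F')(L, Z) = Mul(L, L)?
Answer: -25671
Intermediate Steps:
Function('F')(L, Z) = Pow(L, 2)
Y = 2652 (Y = Mul(51, 52) = 2652)
p = 17608 (p = Add(2652, Mul(-1, -14956)) = Add(2652, 14956) = 17608)
Q = -8063 (Q = Add(Pow(-12, 2), Mul(-1, 8207)) = Add(144, -8207) = -8063)
Add(Q, Mul(-1, p)) = Add(-8063, Mul(-1, 17608)) = Add(-8063, -17608) = -25671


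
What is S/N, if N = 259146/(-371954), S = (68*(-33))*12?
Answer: 556443184/14397 ≈ 38650.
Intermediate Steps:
S = -26928 (S = -2244*12 = -26928)
N = -129573/185977 (N = 259146*(-1/371954) = -129573/185977 ≈ -0.69672)
S/N = -26928/(-129573/185977) = -26928*(-185977/129573) = 556443184/14397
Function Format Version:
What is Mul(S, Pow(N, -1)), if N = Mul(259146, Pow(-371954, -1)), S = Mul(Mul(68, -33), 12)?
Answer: Rational(556443184, 14397) ≈ 38650.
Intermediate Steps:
S = -26928 (S = Mul(-2244, 12) = -26928)
N = Rational(-129573, 185977) (N = Mul(259146, Rational(-1, 371954)) = Rational(-129573, 185977) ≈ -0.69672)
Mul(S, Pow(N, -1)) = Mul(-26928, Pow(Rational(-129573, 185977), -1)) = Mul(-26928, Rational(-185977, 129573)) = Rational(556443184, 14397)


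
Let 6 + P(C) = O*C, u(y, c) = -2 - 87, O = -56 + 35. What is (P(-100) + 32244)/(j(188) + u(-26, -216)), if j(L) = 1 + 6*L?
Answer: 17169/520 ≈ 33.017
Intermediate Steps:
O = -21
u(y, c) = -89
P(C) = -6 - 21*C
(P(-100) + 32244)/(j(188) + u(-26, -216)) = ((-6 - 21*(-100)) + 32244)/((1 + 6*188) - 89) = ((-6 + 2100) + 32244)/((1 + 1128) - 89) = (2094 + 32244)/(1129 - 89) = 34338/1040 = 34338*(1/1040) = 17169/520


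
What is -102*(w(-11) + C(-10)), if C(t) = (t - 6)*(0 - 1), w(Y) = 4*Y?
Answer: 2856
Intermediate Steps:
C(t) = 6 - t (C(t) = (-6 + t)*(-1) = 6 - t)
-102*(w(-11) + C(-10)) = -102*(4*(-11) + (6 - 1*(-10))) = -102*(-44 + (6 + 10)) = -102*(-44 + 16) = -102*(-28) = 2856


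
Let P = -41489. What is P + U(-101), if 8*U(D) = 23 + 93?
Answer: -82949/2 ≈ -41475.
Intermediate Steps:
U(D) = 29/2 (U(D) = (23 + 93)/8 = (⅛)*116 = 29/2)
P + U(-101) = -41489 + 29/2 = -82949/2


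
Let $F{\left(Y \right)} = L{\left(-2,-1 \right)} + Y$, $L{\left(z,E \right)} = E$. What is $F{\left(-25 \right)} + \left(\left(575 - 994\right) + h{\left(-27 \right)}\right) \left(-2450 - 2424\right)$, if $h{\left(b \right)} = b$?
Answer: $2173778$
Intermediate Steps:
$F{\left(Y \right)} = -1 + Y$
$F{\left(-25 \right)} + \left(\left(575 - 994\right) + h{\left(-27 \right)}\right) \left(-2450 - 2424\right) = \left(-1 - 25\right) + \left(\left(575 - 994\right) - 27\right) \left(-2450 - 2424\right) = -26 + \left(\left(575 - 994\right) - 27\right) \left(-4874\right) = -26 + \left(-419 - 27\right) \left(-4874\right) = -26 - -2173804 = -26 + 2173804 = 2173778$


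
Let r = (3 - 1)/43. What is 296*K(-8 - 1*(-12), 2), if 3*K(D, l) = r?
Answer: 592/129 ≈ 4.5891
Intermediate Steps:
r = 2/43 (r = 2*(1/43) = 2/43 ≈ 0.046512)
K(D, l) = 2/129 (K(D, l) = (⅓)*(2/43) = 2/129)
296*K(-8 - 1*(-12), 2) = 296*(2/129) = 592/129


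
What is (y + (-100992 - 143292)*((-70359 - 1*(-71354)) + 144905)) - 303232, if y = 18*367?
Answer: -35641332226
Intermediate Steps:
y = 6606
(y + (-100992 - 143292)*((-70359 - 1*(-71354)) + 144905)) - 303232 = (6606 + (-100992 - 143292)*((-70359 - 1*(-71354)) + 144905)) - 303232 = (6606 - 244284*((-70359 + 71354) + 144905)) - 303232 = (6606 - 244284*(995 + 144905)) - 303232 = (6606 - 244284*145900) - 303232 = (6606 - 35641035600) - 303232 = -35641028994 - 303232 = -35641332226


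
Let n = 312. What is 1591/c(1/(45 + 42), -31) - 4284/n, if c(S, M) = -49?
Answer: -58859/1274 ≈ -46.200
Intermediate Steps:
1591/c(1/(45 + 42), -31) - 4284/n = 1591/(-49) - 4284/312 = 1591*(-1/49) - 4284*1/312 = -1591/49 - 357/26 = -58859/1274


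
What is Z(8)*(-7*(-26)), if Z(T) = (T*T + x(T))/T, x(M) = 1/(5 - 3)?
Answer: 11739/8 ≈ 1467.4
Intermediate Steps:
x(M) = ½ (x(M) = 1/2 = ½)
Z(T) = (½ + T²)/T (Z(T) = (T*T + ½)/T = (T² + ½)/T = (½ + T²)/T)
Z(8)*(-7*(-26)) = (8 + (½)/8)*(-7*(-26)) = (8 + (½)*(⅛))*182 = (8 + 1/16)*182 = (129/16)*182 = 11739/8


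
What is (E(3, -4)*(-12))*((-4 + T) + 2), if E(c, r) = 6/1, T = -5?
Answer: 504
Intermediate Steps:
E(c, r) = 6 (E(c, r) = 6*1 = 6)
(E(3, -4)*(-12))*((-4 + T) + 2) = (6*(-12))*((-4 - 5) + 2) = -72*(-9 + 2) = -72*(-7) = 504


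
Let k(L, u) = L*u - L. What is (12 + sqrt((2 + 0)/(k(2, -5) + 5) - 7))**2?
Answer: (84 + I*sqrt(357))**2/49 ≈ 136.71 + 64.781*I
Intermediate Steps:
k(L, u) = -L + L*u
(12 + sqrt((2 + 0)/(k(2, -5) + 5) - 7))**2 = (12 + sqrt((2 + 0)/(2*(-1 - 5) + 5) - 7))**2 = (12 + sqrt(2/(2*(-6) + 5) - 7))**2 = (12 + sqrt(2/(-12 + 5) - 7))**2 = (12 + sqrt(2/(-7) - 7))**2 = (12 + sqrt(2*(-1/7) - 7))**2 = (12 + sqrt(-2/7 - 7))**2 = (12 + sqrt(-51/7))**2 = (12 + I*sqrt(357)/7)**2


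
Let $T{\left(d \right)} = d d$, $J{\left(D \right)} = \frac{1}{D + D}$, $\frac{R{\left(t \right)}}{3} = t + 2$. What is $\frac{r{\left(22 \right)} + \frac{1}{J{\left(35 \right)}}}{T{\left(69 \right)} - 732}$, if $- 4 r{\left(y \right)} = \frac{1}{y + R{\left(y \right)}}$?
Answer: $\frac{8773}{504968} \approx 0.017373$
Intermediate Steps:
$R{\left(t \right)} = 6 + 3 t$ ($R{\left(t \right)} = 3 \left(t + 2\right) = 3 \left(2 + t\right) = 6 + 3 t$)
$J{\left(D \right)} = \frac{1}{2 D}$
$r{\left(y \right)} = - \frac{1}{4 \left(6 + 4 y\right)}$ ($r{\left(y \right)} = - \frac{1}{4 \left(y + \left(6 + 3 y\right)\right)} = - \frac{1}{4 \left(6 + 4 y\right)}$)
$T{\left(d \right)} = d^{2}$
$\frac{r{\left(22 \right)} + \frac{1}{J{\left(35 \right)}}}{T{\left(69 \right)} - 732} = \frac{- \frac{1}{24 + 16 \cdot 22} + \frac{1}{\frac{1}{2} \cdot \frac{1}{35}}}{69^{2} - 732} = \frac{- \frac{1}{24 + 352} + \frac{1}{\frac{1}{2} \cdot \frac{1}{35}}}{4761 - 732} = \frac{- \frac{1}{376} + \frac{1}{\frac{1}{70}}}{4029} = \left(\left(-1\right) \frac{1}{376} + 70\right) \frac{1}{4029} = \left(- \frac{1}{376} + 70\right) \frac{1}{4029} = \frac{26319}{376} \cdot \frac{1}{4029} = \frac{8773}{504968}$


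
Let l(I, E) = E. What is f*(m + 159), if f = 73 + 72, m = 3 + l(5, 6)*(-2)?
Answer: 21750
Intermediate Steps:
m = -9 (m = 3 + 6*(-2) = 3 - 12 = -9)
f = 145
f*(m + 159) = 145*(-9 + 159) = 145*150 = 21750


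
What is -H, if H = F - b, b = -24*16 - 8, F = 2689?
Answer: -3081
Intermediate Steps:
b = -392 (b = -384 - 8 = -392)
H = 3081 (H = 2689 - 1*(-392) = 2689 + 392 = 3081)
-H = -1*3081 = -3081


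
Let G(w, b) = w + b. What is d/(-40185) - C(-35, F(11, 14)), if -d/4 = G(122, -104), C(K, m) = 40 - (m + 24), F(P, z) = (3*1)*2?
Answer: -44642/4465 ≈ -9.9982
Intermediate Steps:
G(w, b) = b + w
F(P, z) = 6 (F(P, z) = 3*2 = 6)
C(K, m) = 16 - m (C(K, m) = 40 - (24 + m) = 40 + (-24 - m) = 16 - m)
d = -72 (d = -4*(-104 + 122) = -4*18 = -72)
d/(-40185) - C(-35, F(11, 14)) = -72/(-40185) - (16 - 1*6) = -72*(-1/40185) - (16 - 6) = 8/4465 - 1*10 = 8/4465 - 10 = -44642/4465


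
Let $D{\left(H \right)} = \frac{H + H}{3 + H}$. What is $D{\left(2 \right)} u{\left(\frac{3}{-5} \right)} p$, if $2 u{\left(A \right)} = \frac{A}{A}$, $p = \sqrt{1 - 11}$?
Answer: $\frac{2 i \sqrt{10}}{5} \approx 1.2649 i$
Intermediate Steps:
$D{\left(H \right)} = \frac{2 H}{3 + H}$
$p = i \sqrt{10}$ ($p = \sqrt{-10} = i \sqrt{10} \approx 3.1623 i$)
$u{\left(A \right)} = \frac{1}{2}$ ($u{\left(A \right)} = \frac{A \frac{1}{A}}{2} = \frac{1}{2} \cdot 1 = \frac{1}{2}$)
$D{\left(2 \right)} u{\left(\frac{3}{-5} \right)} p = 2 \cdot 2 \frac{1}{3 + 2} \cdot \frac{1}{2} i \sqrt{10} = 2 \cdot 2 \cdot \frac{1}{5} \cdot \frac{1}{2} i \sqrt{10} = \frac{4}{5} \cdot \frac{1}{2} i \sqrt{10} = \frac{2 i \sqrt{10}}{5}$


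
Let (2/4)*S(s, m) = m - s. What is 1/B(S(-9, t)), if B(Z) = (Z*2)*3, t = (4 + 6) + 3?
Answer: 1/264 ≈ 0.0037879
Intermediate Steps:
t = 13 (t = 10 + 3 = 13)
S(s, m) = -2*s + 2*m (S(s, m) = 2*(m - s) = -2*s + 2*m)
B(Z) = 6*Z (B(Z) = (2*Z)*3 = 6*Z)
1/B(S(-9, t)) = 1/(6*(-2*(-9) + 2*13)) = 1/(6*(18 + 26)) = 1/(6*44) = 1/264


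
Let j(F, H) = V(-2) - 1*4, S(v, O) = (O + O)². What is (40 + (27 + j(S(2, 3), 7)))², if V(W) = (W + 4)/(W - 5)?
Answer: 192721/49 ≈ 3933.1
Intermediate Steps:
V(W) = (4 + W)/(-5 + W)
S(v, O) = 4*O² (S(v, O) = (2*O)² = 4*O²)
j(F, H) = -30/7 (j(F, H) = (4 - 2)/(-5 - 2) - 1*4 = 2/(-7) - 4 = -⅐*2 - 4 = -2/7 - 4 = -30/7)
(40 + (27 + j(S(2, 3), 7)))² = (40 + (27 - 30/7))² = (40 + 159/7)² = (439/7)² = 192721/49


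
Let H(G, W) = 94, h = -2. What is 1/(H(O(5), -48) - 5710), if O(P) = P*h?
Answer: -1/5616 ≈ -0.00017806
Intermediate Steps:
O(P) = -2*P (O(P) = P*(-2) = -2*P)
1/(H(O(5), -48) - 5710) = 1/(94 - 5710) = 1/(-5616) = -1/5616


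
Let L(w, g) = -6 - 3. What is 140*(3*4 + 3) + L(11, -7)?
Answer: 2091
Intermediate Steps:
L(w, g) = -9
140*(3*4 + 3) + L(11, -7) = 140*(3*4 + 3) - 9 = 140*(12 + 3) - 9 = 140*15 - 9 = 2100 - 9 = 2091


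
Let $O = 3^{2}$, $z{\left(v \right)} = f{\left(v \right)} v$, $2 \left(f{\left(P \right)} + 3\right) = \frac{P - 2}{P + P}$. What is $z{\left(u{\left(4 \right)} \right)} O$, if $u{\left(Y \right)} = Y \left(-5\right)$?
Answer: $\frac{981}{2} \approx 490.5$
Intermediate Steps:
$f{\left(P \right)} = -3 + \frac{-2 + P}{4 P}$ ($f{\left(P \right)} = -3 + \frac{\left(P - 2\right) \frac{1}{P + P}}{2} = -3 + \frac{\left(-2 + P\right) \frac{1}{2 P}}{2} = -3 + \frac{\frac{1}{2} \frac{1}{P} \left(-2 + P\right)}{2} = -3 + \frac{-2 + P}{4 P}$)
$u{\left(Y \right)} = - 5 Y$
$z{\left(v \right)} = - \frac{1}{2} - \frac{11 v}{4}$ ($z{\left(v \right)} = \frac{-2 - 11 v}{4 v} v = - \frac{1}{2} - \frac{11 v}{4}$)
$O = 9$
$z{\left(u{\left(4 \right)} \right)} O = \left(- \frac{1}{2} - \frac{11 \left(\left(-5\right) 4\right)}{4}\right) 9 = \left(- \frac{1}{2} - -55\right) 9 = \left(- \frac{1}{2} + 55\right) 9 = \frac{109}{2} \cdot 9 = \frac{981}{2}$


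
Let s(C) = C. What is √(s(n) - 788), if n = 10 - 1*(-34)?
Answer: 2*I*√186 ≈ 27.276*I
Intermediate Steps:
n = 44 (n = 10 + 34 = 44)
√(s(n) - 788) = √(44 - 788) = √(-744) = 2*I*√186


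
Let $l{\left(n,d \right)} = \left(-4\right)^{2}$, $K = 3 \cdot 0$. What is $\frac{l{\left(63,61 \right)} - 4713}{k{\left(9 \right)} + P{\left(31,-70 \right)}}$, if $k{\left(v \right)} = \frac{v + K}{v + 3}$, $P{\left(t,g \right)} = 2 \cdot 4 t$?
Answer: $- \frac{18788}{995} \approx -18.882$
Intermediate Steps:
$K = 0$
$l{\left(n,d \right)} = 16$
$P{\left(t,g \right)} = 8 t$
$k{\left(v \right)} = \frac{v}{3 + v}$ ($k{\left(v \right)} = \frac{v + 0}{v + 3} = \frac{v}{3 + v}$)
$\frac{l{\left(63,61 \right)} - 4713}{k{\left(9 \right)} + P{\left(31,-70 \right)}} = \frac{16 - 4713}{\frac{9}{3 + 9} + 8 \cdot 31} = - \frac{4697}{\frac{9}{12} + 248} = - \frac{4697}{9 \cdot \frac{1}{12} + 248} = - \frac{4697}{\frac{3}{4} + 248} = - \frac{4697}{\frac{995}{4}} = \left(-4697\right) \frac{4}{995} = - \frac{18788}{995}$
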